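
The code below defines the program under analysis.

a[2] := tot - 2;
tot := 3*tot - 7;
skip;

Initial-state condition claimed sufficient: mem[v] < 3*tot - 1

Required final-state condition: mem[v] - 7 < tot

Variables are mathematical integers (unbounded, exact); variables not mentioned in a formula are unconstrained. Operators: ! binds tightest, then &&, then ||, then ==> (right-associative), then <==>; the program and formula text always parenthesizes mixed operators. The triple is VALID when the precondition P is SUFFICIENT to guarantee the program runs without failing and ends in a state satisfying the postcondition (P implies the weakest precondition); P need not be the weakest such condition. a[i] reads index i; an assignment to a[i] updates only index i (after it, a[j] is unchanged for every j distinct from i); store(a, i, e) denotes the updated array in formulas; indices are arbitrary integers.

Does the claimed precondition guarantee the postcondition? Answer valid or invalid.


Working backward. After the program, the postcondition mem[v] - 7 < tot must hold; in canonical form it is mem[v] < tot + 7.
Before skip: mem[v] < tot + 7
Before tot := 3*tot - 7: mem[v] < 3*tot
Before a[2] := tot - 2: mem[v] < 3*tot
The weakest precondition is mem[v] < 3*tot.
Check whether mem[v] < 3*tot - 1 implies it.
Every state satisfying the precondition satisfies the weakest precondition: the implication holds.
Answer: valid


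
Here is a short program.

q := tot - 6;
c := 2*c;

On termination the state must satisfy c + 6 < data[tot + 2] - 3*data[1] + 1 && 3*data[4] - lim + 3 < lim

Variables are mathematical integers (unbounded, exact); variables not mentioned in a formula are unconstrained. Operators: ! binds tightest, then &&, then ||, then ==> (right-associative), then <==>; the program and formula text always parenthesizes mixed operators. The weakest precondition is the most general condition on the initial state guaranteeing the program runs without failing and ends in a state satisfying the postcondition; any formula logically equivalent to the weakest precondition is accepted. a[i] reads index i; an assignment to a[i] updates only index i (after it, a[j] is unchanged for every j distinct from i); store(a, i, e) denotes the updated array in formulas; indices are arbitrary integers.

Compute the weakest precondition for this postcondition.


Working backward. After the program, the postcondition c + 6 < data[tot + 2] - 3*data[1] + 1 && 3*data[4] - lim + 3 < lim must hold; in canonical form it is 3*data[1] + c < data[tot + 2] - 5 && 3*data[4] < 2*lim - 3.
Before c := 2*c: 3*data[1] + 2*c < data[tot + 2] - 5 && 3*data[4] < 2*lim - 3
Before q := tot - 6: 3*data[1] + 2*c < data[tot + 2] - 5 && 3*data[4] < 2*lim - 3
Answer: WP = 3*data[1] + 2*c < data[tot + 2] - 5 && 3*data[4] < 2*lim - 3


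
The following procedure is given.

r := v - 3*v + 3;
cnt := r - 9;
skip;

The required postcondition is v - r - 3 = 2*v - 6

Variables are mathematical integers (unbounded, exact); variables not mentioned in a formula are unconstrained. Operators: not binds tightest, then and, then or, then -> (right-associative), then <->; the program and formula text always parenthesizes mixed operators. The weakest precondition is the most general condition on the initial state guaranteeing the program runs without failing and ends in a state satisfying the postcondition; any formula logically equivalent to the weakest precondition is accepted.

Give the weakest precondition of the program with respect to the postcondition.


Working backward. After the program, the postcondition v - r - 3 = 2*v - 6 must hold; in canonical form it is r + v = 3.
Before skip: r + v = 3
Before cnt := r - 9: r + v = 3
Before r := v - 3*v + 3: v = 0
Answer: WP = v = 0


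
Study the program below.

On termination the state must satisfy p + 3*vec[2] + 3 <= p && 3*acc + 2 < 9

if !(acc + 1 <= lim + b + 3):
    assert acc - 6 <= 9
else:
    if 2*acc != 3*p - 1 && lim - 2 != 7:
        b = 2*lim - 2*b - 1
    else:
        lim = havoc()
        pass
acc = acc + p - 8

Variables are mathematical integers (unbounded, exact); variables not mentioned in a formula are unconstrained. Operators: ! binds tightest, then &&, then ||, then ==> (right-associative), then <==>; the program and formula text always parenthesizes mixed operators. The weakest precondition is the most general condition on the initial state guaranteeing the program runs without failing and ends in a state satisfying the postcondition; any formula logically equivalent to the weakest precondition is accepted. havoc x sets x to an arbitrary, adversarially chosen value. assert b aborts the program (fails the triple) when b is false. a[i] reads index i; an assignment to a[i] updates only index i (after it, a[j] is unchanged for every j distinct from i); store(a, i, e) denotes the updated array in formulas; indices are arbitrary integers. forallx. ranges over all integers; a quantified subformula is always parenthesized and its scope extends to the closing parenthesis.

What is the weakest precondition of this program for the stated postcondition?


Working backward. After the program, the postcondition p + 3*vec[2] + 3 <= p && 3*acc + 2 < 9 must hold; in canonical form it is 3*vec[2] <= -3 && 3*acc < 7.
Before acc := acc + p - 8: 3*vec[2] <= -3 && 3*acc + 3*p < 31
Then branch requires acc <= 15 && 3*vec[2] <= -3 && 3*acc + 3*p < 31; else branch requires ((2*acc != 3*p - 1 && lim != 9) ==> (3*vec[2] <= -3 && 3*acc + 3*p < 31)) && ((!(2*acc != 3*p - 1 && lim != 9)) ==> (3*vec[2] <= -3 && 3*acc + 3*p < 31)).
Before the if: ((!(acc <= b + lim + 2)) ==> (acc <= 15 && 3*vec[2] <= -3 && 3*acc + 3*p < 31)) && (acc <= b + lim + 2 ==> (((2*acc != 3*p - 1 && lim != 9) ==> (3*vec[2] <= -3 && 3*acc + 3*p < 31)) && ((!(2*acc != 3*p - 1 && lim != 9)) ==> (3*vec[2] <= -3 && 3*acc + 3*p < 31))))
Answer: WP = ((!(acc <= b + lim + 2)) ==> (acc <= 15 && 3*vec[2] <= -3 && 3*acc + 3*p < 31)) && (acc <= b + lim + 2 ==> (((2*acc != 3*p - 1 && lim != 9) ==> (3*vec[2] <= -3 && 3*acc + 3*p < 31)) && ((!(2*acc != 3*p - 1 && lim != 9)) ==> (3*vec[2] <= -3 && 3*acc + 3*p < 31))))


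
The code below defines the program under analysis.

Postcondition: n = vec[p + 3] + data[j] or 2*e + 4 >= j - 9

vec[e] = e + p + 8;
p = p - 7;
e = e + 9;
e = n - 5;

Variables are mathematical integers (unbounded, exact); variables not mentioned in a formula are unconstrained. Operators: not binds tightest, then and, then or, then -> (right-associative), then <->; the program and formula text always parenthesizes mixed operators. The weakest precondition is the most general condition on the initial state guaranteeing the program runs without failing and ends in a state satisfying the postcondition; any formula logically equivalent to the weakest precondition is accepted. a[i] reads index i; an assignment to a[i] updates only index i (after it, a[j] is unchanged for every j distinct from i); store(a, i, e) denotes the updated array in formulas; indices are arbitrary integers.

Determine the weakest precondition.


Working backward. After the program, the postcondition n = vec[p + 3] + data[j] or 2*e + 4 >= j - 9 must hold; in canonical form it is n = data[j] + vec[p + 3] or 2*e >= j - 13.
Before e := n - 5: n = data[j] + vec[p + 3] or 2*n >= j - 3
Before e := e + 9: n = data[j] + vec[p + 3] or 2*n >= j - 3
Before p := p - 7: n = data[j] + vec[p - 4] or 2*n >= j - 3
Before vec[e] := e + p + 8: n = data[j] + store(vec, e, e + p + 8)[p - 4] or 2*n >= j - 3
Answer: WP = n = data[j] + store(vec, e, e + p + 8)[p - 4] or 2*n >= j - 3


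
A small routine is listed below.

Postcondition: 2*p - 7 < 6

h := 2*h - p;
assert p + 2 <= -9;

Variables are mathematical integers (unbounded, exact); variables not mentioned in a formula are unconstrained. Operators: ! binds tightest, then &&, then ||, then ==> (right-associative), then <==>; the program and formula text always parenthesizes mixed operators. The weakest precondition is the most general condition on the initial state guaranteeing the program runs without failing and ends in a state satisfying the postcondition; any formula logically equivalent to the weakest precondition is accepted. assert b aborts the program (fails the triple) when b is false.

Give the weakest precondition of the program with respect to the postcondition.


Working backward. After the program, the postcondition 2*p - 7 < 6 must hold; in canonical form it is 2*p < 13.
Before assert p + 2 <= -9: p <= -11 && 2*p < 13
Before h := 2*h - p: p <= -11 && 2*p < 13
Answer: WP = p <= -11 && 2*p < 13


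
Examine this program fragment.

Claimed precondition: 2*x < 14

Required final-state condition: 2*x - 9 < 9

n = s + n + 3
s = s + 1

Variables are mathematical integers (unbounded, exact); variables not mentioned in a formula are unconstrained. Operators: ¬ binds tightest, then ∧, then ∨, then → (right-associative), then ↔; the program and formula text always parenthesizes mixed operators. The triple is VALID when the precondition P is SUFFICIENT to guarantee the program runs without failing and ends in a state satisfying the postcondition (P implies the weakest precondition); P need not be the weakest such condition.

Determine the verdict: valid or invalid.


Working backward. After the program, the postcondition 2*x - 9 < 9 must hold; in canonical form it is 2*x < 18.
Before s := s + 1: 2*x < 18
Before n := s + n + 3: 2*x < 18
The weakest precondition is 2*x < 18.
Check whether 2*x < 14 implies it.
Every state satisfying the precondition satisfies the weakest precondition: the implication holds.
Answer: valid


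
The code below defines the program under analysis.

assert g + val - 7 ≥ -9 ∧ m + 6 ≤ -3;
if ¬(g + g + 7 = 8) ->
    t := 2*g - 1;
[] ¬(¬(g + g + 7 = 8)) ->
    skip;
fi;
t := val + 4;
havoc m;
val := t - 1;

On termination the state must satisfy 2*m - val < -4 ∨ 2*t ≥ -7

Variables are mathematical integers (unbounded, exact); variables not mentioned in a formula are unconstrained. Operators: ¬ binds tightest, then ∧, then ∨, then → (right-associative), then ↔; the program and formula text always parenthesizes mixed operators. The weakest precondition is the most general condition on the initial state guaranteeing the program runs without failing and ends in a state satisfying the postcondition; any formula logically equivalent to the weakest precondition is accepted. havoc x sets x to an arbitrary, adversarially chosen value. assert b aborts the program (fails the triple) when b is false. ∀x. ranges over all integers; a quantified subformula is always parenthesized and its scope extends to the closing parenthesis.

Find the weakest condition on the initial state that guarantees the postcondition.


Working backward. After the program, the postcondition 2*m - val < -4 ∨ 2*t ≥ -7 must hold; in canonical form it is 2*m < val - 4 ∨ 2*t ≥ -7.
Before val := t - 1: 2*m < t - 5 ∨ 2*t ≥ -7
Before havoc m: ∀m_1. (2*m_1 < t - 5 ∨ 2*t ≥ -7)
Before t := val + 4: ∀m_1. (2*m_1 < val - 1 ∨ 2*val ≥ -15)
Then branch requires ∀m_1. (2*m_1 < val - 1 ∨ 2*val ≥ -15); else branch requires ∀m_1. (2*m_1 < val - 1 ∨ 2*val ≥ -15).
Before the if: ((¬(2*g = 1)) → (∀m_1. (2*m_1 < val - 1 ∨ 2*val ≥ -15))) ∧ (2*g = 1 → (∀m_1. (2*m_1 < val - 1 ∨ 2*val ≥ -15)))
Before assert g + val - 7 ≥ -9 ∧ m + 6 ≤ -3: g + val ≥ -2 ∧ m ≤ -9 ∧ ((¬(2*g = 1)) → (∀m_1. (2*m_1 < val - 1 ∨ 2*val ≥ -15))) ∧ (2*g = 1 → (∀m_1. (2*m_1 < val - 1 ∨ 2*val ≥ -15)))
Answer: WP = g + val ≥ -2 ∧ m ≤ -9 ∧ ((¬(2*g = 1)) → (∀m_1. (2*m_1 < val - 1 ∨ 2*val ≥ -15))) ∧ (2*g = 1 → (∀m_1. (2*m_1 < val - 1 ∨ 2*val ≥ -15)))


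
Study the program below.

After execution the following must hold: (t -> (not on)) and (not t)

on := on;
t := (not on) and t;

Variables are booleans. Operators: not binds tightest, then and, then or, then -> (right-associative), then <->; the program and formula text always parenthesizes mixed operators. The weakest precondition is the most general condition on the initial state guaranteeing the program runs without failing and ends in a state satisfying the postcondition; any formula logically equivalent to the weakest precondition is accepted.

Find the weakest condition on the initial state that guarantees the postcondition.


Working backward. After the program, (t -> (not on)) and (not t) must hold.
Before t := (not on) and t: (((not on) and t) -> (not on)) and (not ((not on) and t))
Before on := on: (((not on) and t) -> (not on)) and (not ((not on) and t))
Answer: WP = (((not on) and t) -> (not on)) and (not ((not on) and t))


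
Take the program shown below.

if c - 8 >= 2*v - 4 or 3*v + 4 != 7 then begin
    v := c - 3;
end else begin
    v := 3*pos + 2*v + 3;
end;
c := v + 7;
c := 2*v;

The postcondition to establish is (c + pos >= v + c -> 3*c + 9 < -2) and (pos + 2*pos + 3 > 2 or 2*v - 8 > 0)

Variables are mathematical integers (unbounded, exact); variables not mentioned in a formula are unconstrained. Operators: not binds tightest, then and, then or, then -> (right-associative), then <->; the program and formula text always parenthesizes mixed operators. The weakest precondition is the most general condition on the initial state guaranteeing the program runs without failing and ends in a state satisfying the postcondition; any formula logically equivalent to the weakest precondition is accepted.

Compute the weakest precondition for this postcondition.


Working backward. After the program, the postcondition (c + pos >= v + c -> 3*c + 9 < -2) and (pos + 2*pos + 3 > 2 or 2*v - 8 > 0) must hold; in canonical form it is (pos >= v -> 3*c < -11) and (3*pos > -1 or 2*v > 8).
Before c := 2*v: (pos >= v -> 6*v < -11) and (3*pos > -1 or 2*v > 8)
Before c := v + 7: (pos >= v -> 6*v < -11) and (3*pos > -1 or 2*v > 8)
Then branch requires (pos >= c - 3 -> 6*c < 7) and (3*pos > -1 or 2*c > 14); else branch requires (2*pos + 2*v <= -3 -> 18*pos + 12*v < -29) and (3*pos > -1 or 6*pos + 4*v > 2).
Before the if: ((c >= 2*v + 4 or 3*v != 3) -> ((pos >= c - 3 -> 6*c < 7) and (3*pos > -1 or 2*c > 14))) and ((not (c >= 2*v + 4 or 3*v != 3)) -> ((2*pos + 2*v <= -3 -> 18*pos + 12*v < -29) and (3*pos > -1 or 6*pos + 4*v > 2)))
Answer: WP = ((c >= 2*v + 4 or 3*v != 3) -> ((pos >= c - 3 -> 6*c < 7) and (3*pos > -1 or 2*c > 14))) and ((not (c >= 2*v + 4 or 3*v != 3)) -> ((2*pos + 2*v <= -3 -> 18*pos + 12*v < -29) and (3*pos > -1 or 6*pos + 4*v > 2)))


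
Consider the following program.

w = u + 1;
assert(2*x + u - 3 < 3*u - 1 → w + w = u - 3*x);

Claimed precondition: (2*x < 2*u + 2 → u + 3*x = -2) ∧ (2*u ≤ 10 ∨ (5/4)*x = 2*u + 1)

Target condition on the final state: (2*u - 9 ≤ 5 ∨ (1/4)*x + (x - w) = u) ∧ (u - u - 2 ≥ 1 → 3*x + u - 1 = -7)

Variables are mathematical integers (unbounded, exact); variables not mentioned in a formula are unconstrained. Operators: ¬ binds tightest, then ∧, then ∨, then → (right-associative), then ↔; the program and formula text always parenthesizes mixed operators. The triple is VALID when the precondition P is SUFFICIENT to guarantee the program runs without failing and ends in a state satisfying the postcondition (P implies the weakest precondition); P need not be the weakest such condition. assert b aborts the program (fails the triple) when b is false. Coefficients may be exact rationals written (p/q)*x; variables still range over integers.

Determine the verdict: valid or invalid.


Working backward. After the program, the postcondition (2*u - 9 ≤ 5 ∨ (1/4)*x + (x - w) = u) ∧ (u - u - 2 ≥ 1 → 3*x + u - 1 = -7) must hold; in canonical form it is 2*u ≤ 14 ∨ (5/4)*x = u + w.
Before assert 2*x + u - 3 < 3*u - 1 → w + w = u - 3*x: (2*x < 2*u + 2 → 2*w + 3*x = u) ∧ (2*u ≤ 14 ∨ (5/4)*x = u + w)
Before w := u + 1: (2*x < 2*u + 2 → u + 3*x = -2) ∧ (2*u ≤ 14 ∨ (5/4)*x = 2*u + 1)
The weakest precondition is (2*x < 2*u + 2 → u + 3*x = -2) ∧ (2*u ≤ 14 ∨ (5/4)*x = 2*u + 1).
Check whether (2*x < 2*u + 2 → u + 3*x = -2) ∧ (2*u ≤ 10 ∨ (5/4)*x = 2*u + 1) implies it.
Every state satisfying the precondition satisfies the weakest precondition: the implication holds.
Answer: valid


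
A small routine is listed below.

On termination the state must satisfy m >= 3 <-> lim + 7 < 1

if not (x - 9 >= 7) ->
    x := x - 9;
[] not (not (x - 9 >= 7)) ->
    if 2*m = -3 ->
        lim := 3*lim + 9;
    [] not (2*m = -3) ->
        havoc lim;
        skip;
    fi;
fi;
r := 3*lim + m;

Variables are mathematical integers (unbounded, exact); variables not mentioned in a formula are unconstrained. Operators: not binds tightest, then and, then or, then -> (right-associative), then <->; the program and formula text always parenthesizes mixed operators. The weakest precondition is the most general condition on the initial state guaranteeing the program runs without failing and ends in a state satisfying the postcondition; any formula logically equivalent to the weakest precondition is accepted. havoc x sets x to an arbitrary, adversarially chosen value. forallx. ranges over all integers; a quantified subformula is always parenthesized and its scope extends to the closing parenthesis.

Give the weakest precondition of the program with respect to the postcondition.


Working backward. After the program, the postcondition m >= 3 <-> lim + 7 < 1 must hold; in canonical form it is m >= 3 <-> lim < -6.
Before r := 3*lim + m: m >= 3 <-> lim < -6
Then branch requires m >= 3 <-> lim < -6; else branch requires (2*m = -3 -> (m >= 3 <-> 3*lim < -15)) and ((not (2*m = -3)) -> (forall lim_1. (m >= 3 <-> lim_1 < -6))).
Before the if: ((not (x >= 16)) -> (m >= 3 <-> lim < -6)) and (x >= 16 -> ((2*m = -3 -> (m >= 3 <-> 3*lim < -15)) and ((not (2*m = -3)) -> (forall lim_1. (m >= 3 <-> lim_1 < -6)))))
Answer: WP = ((not (x >= 16)) -> (m >= 3 <-> lim < -6)) and (x >= 16 -> ((2*m = -3 -> (m >= 3 <-> 3*lim < -15)) and ((not (2*m = -3)) -> (forall lim_1. (m >= 3 <-> lim_1 < -6)))))


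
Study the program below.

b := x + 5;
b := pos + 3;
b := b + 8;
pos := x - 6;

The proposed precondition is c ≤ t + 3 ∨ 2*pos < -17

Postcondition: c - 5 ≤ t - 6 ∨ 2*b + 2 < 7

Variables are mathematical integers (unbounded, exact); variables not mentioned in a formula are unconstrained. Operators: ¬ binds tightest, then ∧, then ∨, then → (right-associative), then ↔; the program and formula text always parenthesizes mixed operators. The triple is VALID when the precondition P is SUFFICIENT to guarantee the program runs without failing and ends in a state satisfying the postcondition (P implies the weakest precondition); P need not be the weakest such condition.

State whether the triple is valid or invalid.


Working backward. After the program, the postcondition c - 5 ≤ t - 6 ∨ 2*b + 2 < 7 must hold; in canonical form it is c ≤ t - 1 ∨ 2*b < 5.
Before pos := x - 6: c ≤ t - 1 ∨ 2*b < 5
Before b := b + 8: c ≤ t - 1 ∨ 2*b < -11
Before b := pos + 3: c ≤ t - 1 ∨ 2*pos < -17
Before b := x + 5: c ≤ t - 1 ∨ 2*pos < -17
The weakest precondition is c ≤ t - 1 ∨ 2*pos < -17.
Check whether c ≤ t + 3 ∨ 2*pos < -17 implies it.
Countermodel: at the initial state c = 0, pos = -8, t = 0, the precondition holds but the weakest precondition fails.
Answer: invalid


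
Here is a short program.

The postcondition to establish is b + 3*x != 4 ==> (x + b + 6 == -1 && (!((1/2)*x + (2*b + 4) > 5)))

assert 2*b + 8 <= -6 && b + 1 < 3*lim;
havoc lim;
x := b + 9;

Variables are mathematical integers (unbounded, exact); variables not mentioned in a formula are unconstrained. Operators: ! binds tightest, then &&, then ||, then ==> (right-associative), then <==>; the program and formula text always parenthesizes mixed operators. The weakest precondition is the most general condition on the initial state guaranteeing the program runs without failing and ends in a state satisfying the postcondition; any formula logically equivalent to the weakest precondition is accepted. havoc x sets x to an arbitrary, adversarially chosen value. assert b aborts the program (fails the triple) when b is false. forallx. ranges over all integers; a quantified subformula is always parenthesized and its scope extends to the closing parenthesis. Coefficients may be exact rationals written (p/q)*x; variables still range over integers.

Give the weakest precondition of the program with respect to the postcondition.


Working backward. After the program, the postcondition b + 3*x != 4 ==> (x + b + 6 == -1 && (!((1/2)*x + (2*b + 4) > 5))) must hold; in canonical form it is b + 3*x != 4 ==> (b + x == -7 && (!(2*b + (1/2)*x > 1))).
Before x := b + 9: 4*b != -23 ==> (2*b == -16 && (!((5/2)*b > -7/2)))
Before havoc lim: 4*b != -23 ==> (2*b == -16 && (!((5/2)*b > -7/2)))
Before assert 2*b + 8 <= -6 && b + 1 < 3*lim: 2*b <= -14 && b < 3*lim - 1 && (4*b != -23 ==> (2*b == -16 && (!((5/2)*b > -7/2))))
Answer: WP = 2*b <= -14 && b < 3*lim - 1 && (4*b != -23 ==> (2*b == -16 && (!((5/2)*b > -7/2))))


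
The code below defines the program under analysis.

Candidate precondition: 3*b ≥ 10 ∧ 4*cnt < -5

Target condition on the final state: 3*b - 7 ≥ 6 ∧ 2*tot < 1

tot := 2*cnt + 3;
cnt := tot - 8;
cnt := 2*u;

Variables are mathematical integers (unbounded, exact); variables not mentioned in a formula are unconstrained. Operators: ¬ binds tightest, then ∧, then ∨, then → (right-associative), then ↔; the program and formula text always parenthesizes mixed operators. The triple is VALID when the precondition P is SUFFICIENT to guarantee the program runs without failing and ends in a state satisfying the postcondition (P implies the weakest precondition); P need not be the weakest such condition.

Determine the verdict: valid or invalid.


Working backward. After the program, the postcondition 3*b - 7 ≥ 6 ∧ 2*tot < 1 must hold; in canonical form it is 3*b ≥ 13 ∧ 2*tot < 1.
Before cnt := 2*u: 3*b ≥ 13 ∧ 2*tot < 1
Before cnt := tot - 8: 3*b ≥ 13 ∧ 2*tot < 1
Before tot := 2*cnt + 3: 3*b ≥ 13 ∧ 4*cnt < -5
The weakest precondition is 3*b ≥ 13 ∧ 4*cnt < -5.
Check whether 3*b ≥ 10 ∧ 4*cnt < -5 implies it.
Countermodel: at the initial state b = 4, cnt = -2, the precondition holds but the weakest precondition fails.
Answer: invalid


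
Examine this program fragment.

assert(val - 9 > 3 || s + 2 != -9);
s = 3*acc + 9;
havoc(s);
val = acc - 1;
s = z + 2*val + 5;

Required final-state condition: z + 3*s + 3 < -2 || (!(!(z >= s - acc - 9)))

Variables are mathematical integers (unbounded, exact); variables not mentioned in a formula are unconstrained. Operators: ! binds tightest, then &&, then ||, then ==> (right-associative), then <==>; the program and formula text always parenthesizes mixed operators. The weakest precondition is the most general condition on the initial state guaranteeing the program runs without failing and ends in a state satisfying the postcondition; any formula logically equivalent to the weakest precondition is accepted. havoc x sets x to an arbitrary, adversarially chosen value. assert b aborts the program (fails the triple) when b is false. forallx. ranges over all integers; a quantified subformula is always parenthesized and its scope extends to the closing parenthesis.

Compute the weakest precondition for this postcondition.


Working backward. After the program, the postcondition z + 3*s + 3 < -2 || (!(!(z >= s - acc - 9))) must hold; in canonical form it is 3*s + z < -5 || acc + z >= s - 9.
Before s := z + 2*val + 5: 6*val + 4*z < -20 || acc >= 2*val - 4
Before val := acc - 1: 6*acc + 4*z < -14 || acc <= 6
Before havoc s: 6*acc + 4*z < -14 || acc <= 6
Before s := 3*acc + 9: 6*acc + 4*z < -14 || acc <= 6
Before assert val - 9 > 3 || s + 2 != -9: (val > 12 || s != -11) && (6*acc + 4*z < -14 || acc <= 6)
Answer: WP = (val > 12 || s != -11) && (6*acc + 4*z < -14 || acc <= 6)


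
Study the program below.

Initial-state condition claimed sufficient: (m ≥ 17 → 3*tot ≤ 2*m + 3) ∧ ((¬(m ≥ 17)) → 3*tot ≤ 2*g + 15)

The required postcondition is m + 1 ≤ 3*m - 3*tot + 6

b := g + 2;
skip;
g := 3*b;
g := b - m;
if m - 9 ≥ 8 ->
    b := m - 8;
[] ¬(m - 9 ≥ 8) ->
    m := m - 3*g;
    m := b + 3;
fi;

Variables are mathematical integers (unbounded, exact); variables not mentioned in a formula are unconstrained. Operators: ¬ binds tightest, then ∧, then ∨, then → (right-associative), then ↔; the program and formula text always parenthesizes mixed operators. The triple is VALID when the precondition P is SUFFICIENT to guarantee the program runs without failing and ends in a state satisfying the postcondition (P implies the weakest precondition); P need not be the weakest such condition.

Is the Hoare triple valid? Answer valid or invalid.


Working backward. After the program, the postcondition m + 1 ≤ 3*m - 3*tot + 6 must hold; in canonical form it is 3*tot ≤ 2*m + 5.
Then branch requires 3*tot ≤ 2*m + 5; else branch requires 3*tot ≤ 2*b + 11.
Before the if: (m ≥ 17 → 3*tot ≤ 2*m + 5) ∧ ((¬(m ≥ 17)) → 3*tot ≤ 2*b + 11)
Before g := b - m: (m ≥ 17 → 3*tot ≤ 2*m + 5) ∧ ((¬(m ≥ 17)) → 3*tot ≤ 2*b + 11)
Before g := 3*b: (m ≥ 17 → 3*tot ≤ 2*m + 5) ∧ ((¬(m ≥ 17)) → 3*tot ≤ 2*b + 11)
Before skip: (m ≥ 17 → 3*tot ≤ 2*m + 5) ∧ ((¬(m ≥ 17)) → 3*tot ≤ 2*b + 11)
Before b := g + 2: (m ≥ 17 → 3*tot ≤ 2*m + 5) ∧ ((¬(m ≥ 17)) → 3*tot ≤ 2*g + 15)
The weakest precondition is (m ≥ 17 → 3*tot ≤ 2*m + 5) ∧ ((¬(m ≥ 17)) → 3*tot ≤ 2*g + 15).
Check whether (m ≥ 17 → 3*tot ≤ 2*m + 3) ∧ ((¬(m ≥ 17)) → 3*tot ≤ 2*g + 15) implies it.
Every state satisfying the precondition satisfies the weakest precondition: the implication holds.
Answer: valid


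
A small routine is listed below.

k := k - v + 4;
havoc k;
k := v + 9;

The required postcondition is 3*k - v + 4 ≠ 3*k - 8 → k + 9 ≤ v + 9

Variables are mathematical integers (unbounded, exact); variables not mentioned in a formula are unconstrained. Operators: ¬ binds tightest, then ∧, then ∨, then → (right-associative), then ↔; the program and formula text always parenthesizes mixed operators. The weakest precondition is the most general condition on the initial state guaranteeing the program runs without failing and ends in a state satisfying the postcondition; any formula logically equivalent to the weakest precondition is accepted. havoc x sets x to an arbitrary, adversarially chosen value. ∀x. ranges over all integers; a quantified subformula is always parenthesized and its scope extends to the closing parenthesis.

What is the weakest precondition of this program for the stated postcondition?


Working backward. After the program, the postcondition 3*k - v + 4 ≠ 3*k - 8 → k + 9 ≤ v + 9 must hold; in canonical form it is v ≠ 12 → k ≤ v.
Before k := v + 9: ¬(v ≠ 12)
Before havoc k: ¬(v ≠ 12)
Before k := k - v + 4: ¬(v ≠ 12)
Answer: WP = ¬(v ≠ 12)


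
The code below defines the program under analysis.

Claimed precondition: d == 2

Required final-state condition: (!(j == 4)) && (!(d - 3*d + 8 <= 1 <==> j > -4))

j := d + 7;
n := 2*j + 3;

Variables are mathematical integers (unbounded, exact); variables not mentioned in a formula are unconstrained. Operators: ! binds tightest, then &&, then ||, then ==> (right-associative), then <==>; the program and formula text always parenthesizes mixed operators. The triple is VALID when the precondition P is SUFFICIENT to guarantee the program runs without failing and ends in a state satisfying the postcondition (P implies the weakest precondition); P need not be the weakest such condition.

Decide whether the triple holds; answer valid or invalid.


Working backward. After the program, the postcondition (!(j == 4)) && (!(d - 3*d + 8 <= 1 <==> j > -4)) must hold; in canonical form it is (!(j == 4)) && (!(2*d >= 7 <==> j > -4)).
Before n := 2*j + 3: (!(j == 4)) && (!(2*d >= 7 <==> j > -4))
Before j := d + 7: (!(d == -3)) && (!(2*d >= 7 <==> d > -11))
The weakest precondition is (!(d == -3)) && (!(2*d >= 7 <==> d > -11)).
Check whether d == 2 implies it.
Every state satisfying the precondition satisfies the weakest precondition: the implication holds.
Answer: valid


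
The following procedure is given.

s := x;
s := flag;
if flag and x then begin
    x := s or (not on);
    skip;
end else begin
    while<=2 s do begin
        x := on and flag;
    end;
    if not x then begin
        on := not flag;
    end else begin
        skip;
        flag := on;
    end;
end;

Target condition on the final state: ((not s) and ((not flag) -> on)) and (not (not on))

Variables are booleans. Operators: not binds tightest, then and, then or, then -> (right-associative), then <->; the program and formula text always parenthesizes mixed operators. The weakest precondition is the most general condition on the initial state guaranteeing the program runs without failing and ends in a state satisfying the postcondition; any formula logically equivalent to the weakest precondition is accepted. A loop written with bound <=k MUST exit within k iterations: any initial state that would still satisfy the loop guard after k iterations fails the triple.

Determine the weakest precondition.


Working backward. After the program, the postcondition ((not s) and ((not flag) -> on)) and (not (not on)) must hold; in canonical form it is (not s) and ((not flag) -> on) and on.
Then branch requires (not s) and ((not flag) -> on) and on; else branch requires (s -> ((s -> ((not s) and ((not (on and flag)) -> ((not s) and (not flag))) and ((on and flag) -> ((not s) and ((not on) -> on) and on)))) and ((not s) -> (((not (on and flag)) -> ((not s) and (not flag))) and ((on and flag) -> ((not s) and ((not on) -> on) and on)))))) and ((not s) -> (((not x) -> ((not s) and (not flag))) and (x -> ((not s) and ((not on) -> on) and on)))).
Before the if: ((flag and x) -> ((not s) and ((not flag) -> on) and on)) and ((not (flag and x)) -> ((s -> ((s -> ((not s) and ((not (on and flag)) -> ((not s) and (not flag))) and ((on and flag) -> ((not s) and ((not on) -> on) and on)))) and ((not s) -> (((not (on and flag)) -> ((not s) and (not flag))) and ((on and flag) -> ((not s) and ((not on) -> on) and on)))))) and ((not s) -> (((not x) -> ((not s) and (not flag))) and (x -> ((not s) and ((not on) -> on) and on))))))
Before s := flag: ((flag and x) -> ((not flag) and ((not flag) -> on) and on)) and ((not (flag and x)) -> ((flag -> ((flag -> ((not flag) and ((not (on and flag)) -> (not flag)) and ((on and flag) -> ((not flag) and ((not on) -> on) and on)))) and ((not flag) -> (((not (on and flag)) -> (not flag)) and ((on and flag) -> ((not flag) and ((not on) -> on) and on)))))) and ((not flag) -> (((not x) -> (not flag)) and (x -> ((not flag) and ((not on) -> on) and on))))))
Before s := x: ((flag and x) -> ((not flag) and ((not flag) -> on) and on)) and ((not (flag and x)) -> ((flag -> ((flag -> ((not flag) and ((not (on and flag)) -> (not flag)) and ((on and flag) -> ((not flag) and ((not on) -> on) and on)))) and ((not flag) -> (((not (on and flag)) -> (not flag)) and ((on and flag) -> ((not flag) and ((not on) -> on) and on)))))) and ((not flag) -> (((not x) -> (not flag)) and (x -> ((not flag) and ((not on) -> on) and on))))))
Answer: WP = ((flag and x) -> ((not flag) and ((not flag) -> on) and on)) and ((not (flag and x)) -> ((flag -> ((flag -> ((not flag) and ((not (on and flag)) -> (not flag)) and ((on and flag) -> ((not flag) and ((not on) -> on) and on)))) and ((not flag) -> (((not (on and flag)) -> (not flag)) and ((on and flag) -> ((not flag) and ((not on) -> on) and on)))))) and ((not flag) -> (((not x) -> (not flag)) and (x -> ((not flag) and ((not on) -> on) and on))))))


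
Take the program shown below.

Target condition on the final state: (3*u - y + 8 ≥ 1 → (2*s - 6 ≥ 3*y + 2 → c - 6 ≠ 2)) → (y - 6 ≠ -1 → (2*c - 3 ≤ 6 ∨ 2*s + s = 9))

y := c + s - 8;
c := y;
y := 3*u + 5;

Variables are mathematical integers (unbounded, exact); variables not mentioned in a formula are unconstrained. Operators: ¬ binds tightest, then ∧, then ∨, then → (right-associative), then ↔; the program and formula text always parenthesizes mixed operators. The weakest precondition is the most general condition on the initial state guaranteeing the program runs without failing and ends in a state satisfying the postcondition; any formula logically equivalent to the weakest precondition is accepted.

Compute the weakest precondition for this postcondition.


Working backward. After the program, the postcondition (3*u - y + 8 ≥ 1 → (2*s - 6 ≥ 3*y + 2 → c - 6 ≠ 2)) → (y - 6 ≠ -1 → (2*c - 3 ≤ 6 ∨ 2*s + s = 9)) must hold; in canonical form it is (3*u ≥ y - 7 → (2*s ≥ 3*y + 8 → c ≠ 8)) → (y ≠ 5 → (2*c ≤ 9 ∨ 3*s = 9)).
Before y := 3*u + 5: (2*s ≥ 9*u + 23 → c ≠ 8) → (3*u ≠ 0 → (2*c ≤ 9 ∨ 3*s = 9))
Before c := y: (2*s ≥ 9*u + 23 → y ≠ 8) → (3*u ≠ 0 → (2*y ≤ 9 ∨ 3*s = 9))
Before y := c + s - 8: (2*s ≥ 9*u + 23 → c + s ≠ 16) → (3*u ≠ 0 → (2*c + 2*s ≤ 25 ∨ 3*s = 9))
Answer: WP = (2*s ≥ 9*u + 23 → c + s ≠ 16) → (3*u ≠ 0 → (2*c + 2*s ≤ 25 ∨ 3*s = 9))


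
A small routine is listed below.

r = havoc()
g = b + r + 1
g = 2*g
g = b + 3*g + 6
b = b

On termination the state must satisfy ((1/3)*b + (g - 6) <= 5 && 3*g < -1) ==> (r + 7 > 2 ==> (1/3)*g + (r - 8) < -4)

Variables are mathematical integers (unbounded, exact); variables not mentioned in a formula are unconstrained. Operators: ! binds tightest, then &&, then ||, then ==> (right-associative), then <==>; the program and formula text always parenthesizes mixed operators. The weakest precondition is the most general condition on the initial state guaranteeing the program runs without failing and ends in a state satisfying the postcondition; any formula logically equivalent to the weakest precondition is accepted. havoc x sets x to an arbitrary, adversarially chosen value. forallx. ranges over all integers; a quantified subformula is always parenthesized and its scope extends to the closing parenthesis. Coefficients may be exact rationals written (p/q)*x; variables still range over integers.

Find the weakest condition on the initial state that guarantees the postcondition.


Working backward. After the program, the postcondition ((1/3)*b + (g - 6) <= 5 && 3*g < -1) ==> (r + 7 > 2 ==> (1/3)*g + (r - 8) < -4) must hold; in canonical form it is ((1/3)*b + g <= 11 && 3*g < -1) ==> (r > -5 ==> (1/3)*g + r < 4).
Before b := b: ((1/3)*b + g <= 11 && 3*g < -1) ==> (r > -5 ==> (1/3)*g + r < 4)
Before g := b + 3*g + 6: ((4/3)*b + 3*g <= 5 && 3*b + 9*g < -19) ==> (r > -5 ==> (1/3)*b + g + r < 2)
Before g := 2*g: ((4/3)*b + 6*g <= 5 && 3*b + 18*g < -19) ==> (r > -5 ==> (1/3)*b + 2*g + r < 2)
Before g := b + r + 1: ((22/3)*b + 6*r <= -1 && 21*b + 18*r < -37) ==> (r > -5 ==> (7/3)*b + 3*r < 0)
Before havoc r: forall r_1. (((22/3)*b + 6*r_1 <= -1 && 21*b + 18*r_1 < -37) ==> (r_1 > -5 ==> (7/3)*b + 3*r_1 < 0))
Answer: WP = forall r_1. (((22/3)*b + 6*r_1 <= -1 && 21*b + 18*r_1 < -37) ==> (r_1 > -5 ==> (7/3)*b + 3*r_1 < 0))


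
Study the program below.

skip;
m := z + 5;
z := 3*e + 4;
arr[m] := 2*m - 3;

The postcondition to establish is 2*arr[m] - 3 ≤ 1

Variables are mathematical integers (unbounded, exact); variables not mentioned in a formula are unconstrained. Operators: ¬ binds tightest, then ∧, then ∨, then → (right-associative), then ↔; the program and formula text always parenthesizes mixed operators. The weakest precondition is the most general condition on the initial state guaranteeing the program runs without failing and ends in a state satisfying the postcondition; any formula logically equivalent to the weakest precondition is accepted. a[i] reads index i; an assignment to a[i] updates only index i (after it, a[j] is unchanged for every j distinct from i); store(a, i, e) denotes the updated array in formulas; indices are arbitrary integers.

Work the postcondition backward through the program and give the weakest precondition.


Working backward. After the program, the postcondition 2*arr[m] - 3 ≤ 1 must hold; in canonical form it is 2*arr[m] ≤ 4.
Before arr[m] := 2*m - 3: 2*store(arr, m, 2*m - 3)[m] ≤ 4
Before z := 3*e + 4: 2*store(arr, m, 2*m - 3)[m] ≤ 4
Before m := z + 5: 2*store(arr, z + 5, 2*z + 7)[z + 5] ≤ 4
Before skip: 2*store(arr, z + 5, 2*z + 7)[z + 5] ≤ 4
Answer: WP = 2*store(arr, z + 5, 2*z + 7)[z + 5] ≤ 4


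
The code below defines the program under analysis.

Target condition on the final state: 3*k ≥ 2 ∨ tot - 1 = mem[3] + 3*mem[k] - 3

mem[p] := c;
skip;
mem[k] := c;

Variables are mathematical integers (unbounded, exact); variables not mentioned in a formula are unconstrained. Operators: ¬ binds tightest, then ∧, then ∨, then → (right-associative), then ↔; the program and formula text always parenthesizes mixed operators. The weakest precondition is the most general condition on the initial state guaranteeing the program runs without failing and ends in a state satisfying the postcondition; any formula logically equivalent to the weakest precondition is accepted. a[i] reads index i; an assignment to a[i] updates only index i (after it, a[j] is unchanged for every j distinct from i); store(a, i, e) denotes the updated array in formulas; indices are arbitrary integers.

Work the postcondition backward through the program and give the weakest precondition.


Working backward. After the program, the postcondition 3*k ≥ 2 ∨ tot - 1 = mem[3] + 3*mem[k] - 3 must hold; in canonical form it is 3*k ≥ 2 ∨ tot = mem[3] + 3*mem[k] - 2.
Before mem[k] := c: 3*k ≥ 2 ∨ tot = store(mem, k, c)[3] + 3*store(mem, k, c)[k] - 2
Before skip: 3*k ≥ 2 ∨ tot = store(mem, k, c)[3] + 3*store(mem, k, c)[k] - 2
Before mem[p] := c: 3*k ≥ 2 ∨ tot = store(store(mem, p, c), k, c)[3] + 3*store(store(mem, p, c), k, c)[k] - 2
Answer: WP = 3*k ≥ 2 ∨ tot = store(store(mem, p, c), k, c)[3] + 3*store(store(mem, p, c), k, c)[k] - 2


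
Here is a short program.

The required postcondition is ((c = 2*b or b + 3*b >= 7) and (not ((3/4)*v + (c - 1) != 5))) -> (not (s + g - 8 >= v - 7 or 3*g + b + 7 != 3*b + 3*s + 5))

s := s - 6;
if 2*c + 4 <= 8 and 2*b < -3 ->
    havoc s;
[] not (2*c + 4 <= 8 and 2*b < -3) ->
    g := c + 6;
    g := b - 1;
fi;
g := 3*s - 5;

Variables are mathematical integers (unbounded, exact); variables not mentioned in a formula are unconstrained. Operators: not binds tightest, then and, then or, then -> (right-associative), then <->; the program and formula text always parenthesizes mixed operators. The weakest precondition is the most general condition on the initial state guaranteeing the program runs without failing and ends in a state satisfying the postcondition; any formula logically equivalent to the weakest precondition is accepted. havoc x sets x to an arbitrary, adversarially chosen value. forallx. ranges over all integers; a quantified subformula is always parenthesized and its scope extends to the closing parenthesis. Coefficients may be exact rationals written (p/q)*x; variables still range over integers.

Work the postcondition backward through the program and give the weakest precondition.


Working backward. After the program, the postcondition ((c = 2*b or b + 3*b >= 7) and (not ((3/4)*v + (c - 1) != 5))) -> (not (s + g - 8 >= v - 7 or 3*g + b + 7 != 3*b + 3*s + 5)) must hold; in canonical form it is ((c = 2*b or 4*b >= 7) and (not (c + (3/4)*v != 6))) -> (not (g + s >= v + 1 or 3*g != 2*b + 3*s - 2)).
Before g := 3*s - 5: ((c = 2*b or 4*b >= 7) and (not (c + (3/4)*v != 6))) -> (not (4*s >= v + 6 or 6*s != 2*b + 13))
Then branch requires forall s_1. (((c = 2*b or 4*b >= 7) and (not (c + (3/4)*v != 6))) -> (not (4*s_1 >= v + 6 or 6*s_1 != 2*b + 13))); else branch requires ((c = 2*b or 4*b >= 7) and (not (c + (3/4)*v != 6))) -> (not (4*s >= v + 6 or 6*s != 2*b + 13)).
Before the if: ((2*c <= 4 and 2*b < -3) -> (forall s_1. (((c = 2*b or 4*b >= 7) and (not (c + (3/4)*v != 6))) -> (not (4*s_1 >= v + 6 or 6*s_1 != 2*b + 13))))) and ((not (2*c <= 4 and 2*b < -3)) -> (((c = 2*b or 4*b >= 7) and (not (c + (3/4)*v != 6))) -> (not (4*s >= v + 6 or 6*s != 2*b + 13))))
Before s := s - 6: ((2*c <= 4 and 2*b < -3) -> (forall s_1. (((c = 2*b or 4*b >= 7) and (not (c + (3/4)*v != 6))) -> (not (4*s_1 >= v + 6 or 6*s_1 != 2*b + 13))))) and ((not (2*c <= 4 and 2*b < -3)) -> (((c = 2*b or 4*b >= 7) and (not (c + (3/4)*v != 6))) -> (not (4*s >= v + 30 or 6*s != 2*b + 49))))
Answer: WP = ((2*c <= 4 and 2*b < -3) -> (forall s_1. (((c = 2*b or 4*b >= 7) and (not (c + (3/4)*v != 6))) -> (not (4*s_1 >= v + 6 or 6*s_1 != 2*b + 13))))) and ((not (2*c <= 4 and 2*b < -3)) -> (((c = 2*b or 4*b >= 7) and (not (c + (3/4)*v != 6))) -> (not (4*s >= v + 30 or 6*s != 2*b + 49))))
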